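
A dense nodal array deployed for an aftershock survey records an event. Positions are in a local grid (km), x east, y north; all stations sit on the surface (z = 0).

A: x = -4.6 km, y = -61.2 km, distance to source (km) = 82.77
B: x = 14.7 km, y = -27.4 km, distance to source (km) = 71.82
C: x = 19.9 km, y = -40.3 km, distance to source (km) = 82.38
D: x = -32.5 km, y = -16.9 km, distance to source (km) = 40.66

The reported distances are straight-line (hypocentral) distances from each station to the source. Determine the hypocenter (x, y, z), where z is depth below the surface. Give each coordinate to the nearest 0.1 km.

Each station gives a sphere (x−x_i)² + (y−y_i)² + z² = d_i² (stations at z=0).
Subtracting the A sphere from B and C: z² cancels, leaving linear equations in x and y:
38.6 x + 67.6 y = -1106.99
49.0 x + 41.8 y = -1682.09
Solving: x ≈ -39.694, y ≈ 6.290 km (keep extra digits for the depth step; rounded: -39.7, 6.3).
Then from the A sphere: z² = 82.77² − (x + 4.6)² − (y + 61.2)² with x = -39.694, y = 6.290, so z ≈ 32.625 ≈ 32.6 km.
Check against D (with the unrounded solution): distance 40.67 ≈ 40.66 km. ✓

(-39.7, 6.3, 32.6)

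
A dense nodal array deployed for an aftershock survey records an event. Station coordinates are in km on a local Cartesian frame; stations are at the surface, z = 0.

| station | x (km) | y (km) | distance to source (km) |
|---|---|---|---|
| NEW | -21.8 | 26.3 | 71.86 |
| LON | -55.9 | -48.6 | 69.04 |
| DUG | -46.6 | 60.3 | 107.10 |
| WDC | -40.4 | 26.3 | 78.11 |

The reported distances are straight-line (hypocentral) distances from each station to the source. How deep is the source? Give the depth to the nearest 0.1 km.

z ≈ 43.3 km

Each station gives a sphere (x−x_i)² + (y−y_i)² + z² = d_i² (stations at z=0).
Subtracting the NEW sphere from LON and DUG: z² cancels, leaving linear equations in x and y:
-68.2 x − 149.8 y = 4717.18
-49.6 x + 68.0 y = -1665.83
Solving: x ≈ -5.902, y ≈ -28.803 km (keep extra digits for the depth step; rounded: -5.9, -28.8).
Then from the NEW sphere: z² = 71.86² − (x + 21.8)² − (y − 26.3)² with x = -5.902, y = -28.803, so z ≈ 43.299 ≈ 43.3 km.
Check against WDC (with the unrounded solution): distance 78.11 ≈ 78.11 km. ✓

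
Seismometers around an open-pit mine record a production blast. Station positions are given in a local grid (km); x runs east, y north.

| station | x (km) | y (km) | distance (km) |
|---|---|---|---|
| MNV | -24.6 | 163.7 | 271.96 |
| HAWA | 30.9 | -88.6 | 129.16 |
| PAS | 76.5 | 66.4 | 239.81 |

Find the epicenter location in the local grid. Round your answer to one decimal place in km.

(-97.9, -98.2)

Circle about each station: (x + 24.6)² + (y − 163.7)² = 271.96²; (x − 30.9)² + (y + 88.6)² = 129.16²; (x − 76.5)² + (y − 66.4)² = 239.81².
Subtracting pairs of circle equations eliminates x²+y² and gives linear equations (the radical axes):
111.0 x − 504.6 y = 38681.86
202.2 x − 194.6 y = -688.23
Solving the 2×2 system: x ≈ -97.9, y ≈ -98.2 km.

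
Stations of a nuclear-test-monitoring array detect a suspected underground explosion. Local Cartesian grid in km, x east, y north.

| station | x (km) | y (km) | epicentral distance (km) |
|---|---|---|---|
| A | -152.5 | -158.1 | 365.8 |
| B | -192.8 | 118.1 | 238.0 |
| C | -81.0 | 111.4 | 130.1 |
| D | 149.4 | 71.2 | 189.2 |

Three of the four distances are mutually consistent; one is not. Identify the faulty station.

Solve using three stations at a time. Using A, B, C (subtract circle equations pairwise → linear system) gives (x, y) ≈ (42.9, 151.1).
Distances from that point to each station vs reported:
  A: calculated 365.8 vs reported 365.8 → residual 0.0 km
  B: calculated 238.0 vs reported 238.0 → residual 0.0 km
  C: calculated 130.1 vs reported 130.1 → residual 0.0 km
  D: calculated 133.2 vs reported 189.2 → residual 56.0 km
A, B, C are mutually consistent (residuals ≈ 0); D is off by 56.0 km.

D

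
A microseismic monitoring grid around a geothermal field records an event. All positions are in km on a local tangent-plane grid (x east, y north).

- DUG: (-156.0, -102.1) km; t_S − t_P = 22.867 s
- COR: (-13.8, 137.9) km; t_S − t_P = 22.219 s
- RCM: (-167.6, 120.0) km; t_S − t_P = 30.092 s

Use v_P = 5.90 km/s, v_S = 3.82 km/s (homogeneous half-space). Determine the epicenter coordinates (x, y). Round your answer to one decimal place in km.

x ≈ 90.7 km, y ≈ -79.0 km

Distance from S−P lag: d = Δt · v_P v_S / (v_P − v_S) = Δt · (5.90·3.82)/(5.90−3.82) ≈ 10.8356·Δt.
So d_DUG = 247.78, d_COR = 240.76, d_RCM = 326.06 km.
Circle about each station: (x + 156.0)² + (y + 102.1)² = 247.78²; (x + 13.8)² + (y − 137.9)² = 240.76²; (x + 167.6)² + (y − 120.0)² = 326.06².
Subtracting the DUG equation from the COR and RCM equations removes the quadratic terms:
284.4 x + 480.0 y = -12124.01
-23.2 x + 444.2 y = -37190.85
Solving the 2×2 system: x ≈ 90.7, y ≈ -79.0 km.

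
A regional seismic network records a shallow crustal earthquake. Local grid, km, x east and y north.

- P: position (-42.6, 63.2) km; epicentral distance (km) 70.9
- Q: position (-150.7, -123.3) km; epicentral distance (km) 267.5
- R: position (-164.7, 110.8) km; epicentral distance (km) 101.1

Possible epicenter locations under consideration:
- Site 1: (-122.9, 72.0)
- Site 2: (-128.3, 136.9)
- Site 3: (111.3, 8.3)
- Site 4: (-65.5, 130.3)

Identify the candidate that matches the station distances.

For each candidate, compare |candidate − station| to the reported distance:
Site 1: residuals P 9.9, Q 70.2, R 44.1 → max 70.2 km
Site 2: residuals P 42.1, Q 6.3, R 56.3 → max 56.3 km
Site 3: residuals P 92.5, Q 25.7, R 193.3 → max 193.3 km
Site 4: residuals P 0.0, Q 0.0, R 0.0 → max 0.0 km
Only Site 4 has all residuals ≈ 0.

Site 4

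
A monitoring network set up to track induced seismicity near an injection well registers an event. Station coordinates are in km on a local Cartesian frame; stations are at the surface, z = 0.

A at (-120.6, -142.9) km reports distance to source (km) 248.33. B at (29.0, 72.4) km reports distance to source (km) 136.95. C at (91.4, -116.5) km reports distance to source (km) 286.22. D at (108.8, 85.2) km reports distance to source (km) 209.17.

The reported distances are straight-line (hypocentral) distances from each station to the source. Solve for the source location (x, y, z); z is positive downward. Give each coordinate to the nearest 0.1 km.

Each station gives a sphere (x−x_i)² + (y−y_i)² + z² = d_i² (stations at z=0).
Subtracting the A sphere from B and C: z² cancels, leaving linear equations in x and y:
299.2 x + 430.6 y = 14030.48
424.0 x + 52.8 y = -33292.66
Solving: x ≈ -90.400, y ≈ 95.398 km (keep extra digits for the depth step; rounded: -90.4, 95.4).
Then from the A sphere: z² = 248.33² − (x + 120.6)² − (y + 142.9)² with x = -90.400, y = 95.398, so z ≈ 63.006 ≈ 63.0 km.
Check against D (with the unrounded solution): distance 209.18 ≈ 209.17 km. ✓

(-90.4, 95.4, 63.0)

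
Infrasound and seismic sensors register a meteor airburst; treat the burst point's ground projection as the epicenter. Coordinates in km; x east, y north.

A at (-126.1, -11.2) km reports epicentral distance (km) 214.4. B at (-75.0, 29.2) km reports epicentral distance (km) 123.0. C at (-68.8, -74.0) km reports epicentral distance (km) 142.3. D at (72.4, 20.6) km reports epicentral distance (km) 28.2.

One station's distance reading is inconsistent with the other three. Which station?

Solve using three stations at a time. Using B, C, D (subtract circle equations pairwise → linear system) gives (x, y) ≈ (46.4, 9.5).
Distances from that point to each station vs reported:
  A: calculated 173.8 vs reported 214.4 → residual 40.6 km
  B: calculated 123.0 vs reported 123.0 → residual 0.0 km
  C: calculated 142.3 vs reported 142.3 → residual 0.0 km
  D: calculated 28.2 vs reported 28.2 → residual 0.0 km
B, C, D are mutually consistent (residuals ≈ 0); A is off by 40.6 km.

A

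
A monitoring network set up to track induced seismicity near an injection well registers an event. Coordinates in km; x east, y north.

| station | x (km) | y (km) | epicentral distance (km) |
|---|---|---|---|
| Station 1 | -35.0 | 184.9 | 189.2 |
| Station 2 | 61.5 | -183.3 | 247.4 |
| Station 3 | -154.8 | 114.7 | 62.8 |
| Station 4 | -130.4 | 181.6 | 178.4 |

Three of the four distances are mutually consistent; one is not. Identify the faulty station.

Solve using three stations at a time. Using Station 1, Station 2, Station 4 (subtract circle equations pairwise → linear system) gives (x, y) ≈ (-97.4, 6.3).
Distances from that point to each station vs reported:
  Station 1: calculated 189.2 vs reported 189.2 → residual 0.0 km
  Station 2: calculated 247.4 vs reported 247.4 → residual 0.0 km
  Station 3: calculated 122.7 vs reported 62.8 → residual 59.9 km
  Station 4: calculated 178.4 vs reported 178.4 → residual 0.0 km
Station 1, Station 2, Station 4 are mutually consistent (residuals ≈ 0); Station 3 is off by 59.9 km.

Station 3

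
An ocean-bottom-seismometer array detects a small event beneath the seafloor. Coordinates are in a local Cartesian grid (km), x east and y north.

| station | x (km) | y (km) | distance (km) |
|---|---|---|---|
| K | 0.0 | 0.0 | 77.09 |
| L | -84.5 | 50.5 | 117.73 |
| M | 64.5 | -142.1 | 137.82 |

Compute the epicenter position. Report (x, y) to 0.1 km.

(-47.0, -61.1)

Circle about each station: x² + y² = 77.09²; (x + 84.5)² + (y − 50.5)² = 117.73²; (x − 64.5)² + (y + 142.1)² = 137.82².
Subtracting the K equation from the L and M equations removes the quadratic terms:
-169.0 x + 101.0 y = 1773.02
129.0 x − 284.2 y = 11301.18
Solving the 2×2 system: x ≈ -47.0, y ≈ -61.1 km.
Check against K (with the unrounded x, y): √(x²+y²) = 77.09 ≈ 77.09 km. ✓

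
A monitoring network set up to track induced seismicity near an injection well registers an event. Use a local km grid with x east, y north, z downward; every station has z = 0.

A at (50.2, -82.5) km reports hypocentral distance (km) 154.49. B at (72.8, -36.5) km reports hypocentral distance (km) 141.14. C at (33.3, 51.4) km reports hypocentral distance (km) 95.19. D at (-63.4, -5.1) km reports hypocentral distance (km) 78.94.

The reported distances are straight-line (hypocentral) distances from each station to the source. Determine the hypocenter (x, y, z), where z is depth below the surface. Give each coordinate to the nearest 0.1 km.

(-33.8, 30.2, 64.1)

Each station gives a sphere (x−x_i)² + (y−y_i)² + z² = d_i² (stations at z=0).
Subtracting the A sphere from B and C: z² cancels, leaving linear equations in x and y:
45.2 x + 92.0 y = 1252.46
-33.8 x + 267.8 y = 9230.58
Solving: x ≈ -33.771, y ≈ 30.206 km (keep extra digits for the depth step; rounded: -33.8, 30.2).
Then from the A sphere: z² = 154.49² − (x − 50.2)² − (y + 82.5)² with x = -33.771, y = 30.206, so z ≈ 64.136 ≈ 64.1 km.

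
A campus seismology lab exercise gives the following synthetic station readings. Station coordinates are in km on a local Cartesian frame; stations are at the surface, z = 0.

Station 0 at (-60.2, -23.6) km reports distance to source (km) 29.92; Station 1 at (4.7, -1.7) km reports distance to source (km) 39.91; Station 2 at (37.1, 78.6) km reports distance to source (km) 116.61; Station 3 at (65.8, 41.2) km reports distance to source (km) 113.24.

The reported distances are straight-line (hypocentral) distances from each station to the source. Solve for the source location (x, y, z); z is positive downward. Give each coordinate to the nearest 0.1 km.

(-32.4, -14.8, 6.7)

Each station gives a sphere (x−x_i)² + (y−y_i)² + z² = d_i² (stations at z=0).
Subtracting the Station 0 sphere from Station 1 and Station 2: z² cancels, leaving linear equations in x and y:
129.8 x + 43.8 y = -4853.62
194.6 x + 204.4 y = -9329.32
Solving: x ≈ -32.400, y ≈ -14.795 km (keep extra digits for the depth step; rounded: -32.4, -14.8).
Then from the Station 0 sphere: z² = 29.92² − (x + 60.2)² − (y + 23.6)² with x = -32.400, y = -14.795, so z ≈ 6.696 ≈ 6.7 km.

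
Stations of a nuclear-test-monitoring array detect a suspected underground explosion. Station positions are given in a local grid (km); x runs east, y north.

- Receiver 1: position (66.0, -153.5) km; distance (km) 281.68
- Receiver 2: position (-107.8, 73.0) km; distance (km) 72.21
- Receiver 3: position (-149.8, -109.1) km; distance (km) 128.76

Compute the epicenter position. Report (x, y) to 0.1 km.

-156.3 km east, 19.5 km north

Circle about each station: (x − 66.0)² + (y + 153.5)² = 281.68²; (x + 107.8)² + (y − 73.0)² = 72.21²; (x + 149.8)² + (y + 109.1)² = 128.76².
Subtracting pairs of circle equations eliminates x²+y² and gives linear equations (the radical axes):
-347.6 x + 453.0 y = 63160.93
-431.6 x + 88.8 y = 69189.08
Solving the 2×2 system: x ≈ -156.3, y ≈ 19.5 km.
Check against Receiver 1 (with the unrounded x, y): √((x − 66.0)²+(y + 153.5)²) = 281.68 ≈ 281.68 km. ✓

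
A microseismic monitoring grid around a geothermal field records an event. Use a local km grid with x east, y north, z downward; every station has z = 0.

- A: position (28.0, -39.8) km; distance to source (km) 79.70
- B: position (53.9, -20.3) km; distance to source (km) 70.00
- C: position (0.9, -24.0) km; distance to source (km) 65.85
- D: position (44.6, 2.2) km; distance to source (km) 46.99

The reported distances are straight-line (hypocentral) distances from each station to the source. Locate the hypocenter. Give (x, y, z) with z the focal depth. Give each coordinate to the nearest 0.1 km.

Each station gives a sphere (x−x_i)² + (y−y_i)² + z² = d_i² (stations at z=0).
Subtracting the A sphere from B and C: z² cancels, leaving linear equations in x and y:
51.8 x + 39.0 y = 2401.35
-54.2 x + 31.6 y = 224.64
Solving: x ≈ 17.896, y ≈ 37.804 km (keep extra digits for the depth step; rounded: 17.9, 37.8).
Then from the A sphere: z² = 79.70² − (x − 28.0)² − (y + 39.8)² with x = 17.896, y = 37.804, so z ≈ 15.087 ≈ 15.1 km.

(17.9, 37.8, 15.1)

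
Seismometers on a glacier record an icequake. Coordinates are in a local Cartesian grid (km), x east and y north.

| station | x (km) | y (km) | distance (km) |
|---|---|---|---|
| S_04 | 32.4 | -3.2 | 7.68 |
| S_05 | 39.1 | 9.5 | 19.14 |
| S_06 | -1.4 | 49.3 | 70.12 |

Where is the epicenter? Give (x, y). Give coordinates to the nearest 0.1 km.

(36.8, -9.5)

Circle about each station: (x − 32.4)² + (y + 3.2)² = 7.68²; (x − 39.1)² + (y − 9.5)² = 19.14²; (x + 1.4)² + (y − 49.3)² = 70.12².
Subtracting the S_04 equation from the S_05 and S_06 equations removes the quadratic terms:
13.4 x + 25.4 y = 251.70
-67.6 x + 105.0 y = -3485.38
Solving the 2×2 system: x ≈ 36.8, y ≈ -9.5 km.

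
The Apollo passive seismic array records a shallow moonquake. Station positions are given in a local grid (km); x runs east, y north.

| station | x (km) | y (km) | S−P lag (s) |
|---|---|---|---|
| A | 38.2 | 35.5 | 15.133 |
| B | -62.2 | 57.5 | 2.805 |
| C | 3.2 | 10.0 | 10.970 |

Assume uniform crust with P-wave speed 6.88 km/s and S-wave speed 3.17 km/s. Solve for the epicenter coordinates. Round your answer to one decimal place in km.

-50.1 km east, 46.3 km north

Distance from S−P lag: d = Δt · v_P v_S / (v_P − v_S) = Δt · (6.88·3.17)/(6.88−3.17) ≈ 5.8786·Δt.
So d_A = 88.96, d_B = 16.49, d_C = 64.49 km.
Circle about each station: (x − 38.2)² + (y − 35.5)² = 88.96²; (x + 62.2)² + (y − 57.5)² = 16.49²; (x − 3.2)² + (y − 10.0)² = 64.49².
Subtracting pairs of circle equations eliminates x²+y² and gives linear equations (the radical axes):
-200.8 x + 44.0 y = 12097.56
-70.0 x − 51.0 y = 1145.67
Solving the 2×2 system: x ≈ -50.1, y ≈ 46.3 km.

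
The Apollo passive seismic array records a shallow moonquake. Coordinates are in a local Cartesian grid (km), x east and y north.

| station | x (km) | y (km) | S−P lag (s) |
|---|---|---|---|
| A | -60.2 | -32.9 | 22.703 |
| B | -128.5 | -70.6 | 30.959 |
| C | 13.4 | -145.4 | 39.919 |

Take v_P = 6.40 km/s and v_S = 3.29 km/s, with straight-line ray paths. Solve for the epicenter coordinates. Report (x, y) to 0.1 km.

Distance from S−P lag: d = Δt · v_P v_S / (v_P − v_S) = Δt · (6.40·3.29)/(6.40−3.29) ≈ 6.7704·Δt.
So d_A = 153.71, d_B = 209.61, d_C = 270.27 km.
Circle about each station: (x + 60.2)² + (y + 32.9)² = 153.71²; (x + 128.5)² + (y + 70.6)² = 209.61²; (x − 13.4)² + (y + 145.4)² = 270.27².
Subtracting the A equation from the B and C equations removes the quadratic terms:
-136.6 x − 75.4 y = -3519.43
147.2 x − 225.0 y = -32804.84
Solving the 2×2 system: x ≈ -40.2, y ≈ 119.5 km.

x ≈ -40.2 km, y ≈ 119.5 km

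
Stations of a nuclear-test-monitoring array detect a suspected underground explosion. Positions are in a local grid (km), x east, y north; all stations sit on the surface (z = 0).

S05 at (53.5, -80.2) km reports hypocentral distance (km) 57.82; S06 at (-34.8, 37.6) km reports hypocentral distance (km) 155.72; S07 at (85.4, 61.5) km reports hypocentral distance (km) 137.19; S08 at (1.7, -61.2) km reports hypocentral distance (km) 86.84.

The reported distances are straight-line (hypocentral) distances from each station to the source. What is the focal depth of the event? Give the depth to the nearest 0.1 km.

Each station gives a sphere (x−x_i)² + (y−y_i)² + z² = d_i² (stations at z=0).
Subtracting the S05 sphere from S06 and S07: z² cancels, leaving linear equations in x and y:
-176.6 x + 235.6 y = -27575.06
63.8 x + 283.4 y = -13696.82
Solving: x ≈ 70.495, y ≈ -64.200 km (keep extra digits for the depth step; rounded: 70.5, -64.2).
Then from the S05 sphere: z² = 57.82² − (x − 53.5)² − (y + 80.2)² with x = 70.495, y = -64.200, so z ≈ 52.899 ≈ 52.9 km.

z ≈ 52.9 km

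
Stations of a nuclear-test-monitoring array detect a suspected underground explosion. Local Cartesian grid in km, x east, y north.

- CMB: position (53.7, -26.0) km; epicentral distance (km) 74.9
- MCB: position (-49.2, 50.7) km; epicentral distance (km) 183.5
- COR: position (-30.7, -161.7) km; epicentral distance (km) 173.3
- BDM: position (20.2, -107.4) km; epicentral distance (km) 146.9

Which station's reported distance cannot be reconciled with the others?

Solve using three stations at a time. Using CMB, MCB, BDM (subtract circle equations pairwise → linear system) gives (x, y) ≈ (125.6, -5.1).
Distances from that point to each station vs reported:
  CMB: calculated 74.9 vs reported 74.9 → residual 0.0 km
  MCB: calculated 183.5 vs reported 183.5 → residual 0.0 km
  COR: calculated 221.3 vs reported 173.3 → residual 48.0 km
  BDM: calculated 146.9 vs reported 146.9 → residual 0.0 km
CMB, MCB, BDM are mutually consistent (residuals ≈ 0); COR is off by 48.0 km.

COR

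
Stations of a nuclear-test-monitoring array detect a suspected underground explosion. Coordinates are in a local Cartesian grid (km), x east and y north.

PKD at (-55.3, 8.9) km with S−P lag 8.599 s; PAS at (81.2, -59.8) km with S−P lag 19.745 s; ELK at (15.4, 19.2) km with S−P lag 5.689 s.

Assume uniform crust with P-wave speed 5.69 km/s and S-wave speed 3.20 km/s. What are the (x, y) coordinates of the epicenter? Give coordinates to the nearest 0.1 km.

Distance from S−P lag: d = Δt · v_P v_S / (v_P − v_S) = Δt · (5.69·3.20)/(5.69−3.20) ≈ 7.3124·Δt.
So d_PKD = 62.88, d_PAS = 144.38, d_ELK = 41.60 km.
Circle about each station: (x + 55.3)² + (y − 8.9)² = 62.88²; (x − 81.2)² + (y + 59.8)² = 144.38²; (x − 15.4)² + (y − 19.2)² = 41.60².
Subtracting pairs of circle equations eliminates x²+y² and gives linear equations (the radical axes):
273.0 x − 137.4 y = -9859.51
141.4 x + 20.6 y = -308.17
Solving the 2×2 system: x ≈ -9.8, y ≈ 52.3 km.
Check against PKD (with the unrounded x, y): √((x + 55.3)²+(y − 8.9)²) = 62.88 ≈ 62.88 km. ✓

x ≈ -9.8 km, y ≈ 52.3 km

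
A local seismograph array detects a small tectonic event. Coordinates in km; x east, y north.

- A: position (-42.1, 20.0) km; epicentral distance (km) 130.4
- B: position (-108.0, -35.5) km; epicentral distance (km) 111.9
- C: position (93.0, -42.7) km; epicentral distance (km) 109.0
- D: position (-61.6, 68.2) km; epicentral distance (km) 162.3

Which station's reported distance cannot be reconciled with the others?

Solve using three stations at a time. Using B, C, D (subtract circle equations pairwise → linear system) gives (x, y) ≈ (-7.5, -84.9).
Distances from that point to each station vs reported:
  A: calculated 110.4 vs reported 130.4 → residual 20.0 km
  B: calculated 111.9 vs reported 111.9 → residual 0.0 km
  C: calculated 109.0 vs reported 109.0 → residual 0.0 km
  D: calculated 162.3 vs reported 162.3 → residual 0.0 km
B, C, D are mutually consistent (residuals ≈ 0); A is off by 20.0 km.

A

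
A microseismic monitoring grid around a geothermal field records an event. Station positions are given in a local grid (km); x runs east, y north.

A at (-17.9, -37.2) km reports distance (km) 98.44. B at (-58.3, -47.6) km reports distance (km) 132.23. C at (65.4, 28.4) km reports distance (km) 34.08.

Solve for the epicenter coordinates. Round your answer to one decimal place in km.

Circle about each station: (x + 17.9)² + (y + 37.2)² = 98.44²; (x + 58.3)² + (y + 47.6)² = 132.23²; (x − 65.4)² + (y − 28.4)² = 34.08².
Subtracting pairs of circle equations eliminates x²+y² and gives linear equations (the radical axes):
-80.8 x − 20.8 y = -3833.94
166.6 x + 131.2 y = 11908.46
Solving the 2×2 system: x ≈ 35.8, y ≈ 45.3 km.
Check against A (with the unrounded x, y): √((x + 17.9)²+(y + 37.2)²) = 98.45 ≈ 98.44 km. ✓

x ≈ 35.8 km, y ≈ 45.3 km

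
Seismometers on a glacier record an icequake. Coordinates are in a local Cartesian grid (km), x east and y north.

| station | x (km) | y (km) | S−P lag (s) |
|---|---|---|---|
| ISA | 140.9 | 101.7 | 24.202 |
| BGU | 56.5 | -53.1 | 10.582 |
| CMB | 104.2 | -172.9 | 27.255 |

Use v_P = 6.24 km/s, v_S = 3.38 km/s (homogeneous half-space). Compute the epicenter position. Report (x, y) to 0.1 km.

-3.5 km east, -3.2 km north

Distance from S−P lag: d = Δt · v_P v_S / (v_P − v_S) = Δt · (6.24·3.38)/(6.24−3.38) ≈ 7.3745·Δt.
So d_ISA = 178.48, d_BGU = 78.04, d_CMB = 200.99 km.
Circle about each station: (x − 140.9)² + (y − 101.7)² = 178.48²; (x − 56.5)² + (y + 53.1)² = 78.04²; (x − 104.2)² + (y + 172.9)² = 200.99².
Subtracting pairs of circle equations eliminates x²+y² and gives linear equations (the radical axes):
-168.8 x − 309.6 y = 1581.03
-73.4 x − 549.2 y = 2014.48
Solving the 2×2 system: x ≈ -3.5, y ≈ -3.2 km.
Check against ISA (with the unrounded x, y): √((x − 140.9)²+(y − 101.7)²) = 178.48 ≈ 178.48 km. ✓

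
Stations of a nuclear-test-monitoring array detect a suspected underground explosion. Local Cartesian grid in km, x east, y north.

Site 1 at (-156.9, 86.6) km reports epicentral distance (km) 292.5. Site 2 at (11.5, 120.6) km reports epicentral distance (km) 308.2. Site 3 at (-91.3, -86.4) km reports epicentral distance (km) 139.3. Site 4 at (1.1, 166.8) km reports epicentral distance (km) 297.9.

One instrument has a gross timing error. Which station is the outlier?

Site 2

Solve using three stations at a time. Using Site 1, Site 3, Site 4 (subtract circle equations pairwise → linear system) gives (x, y) ≈ (41.5, -128.3).
Distances from that point to each station vs reported:
  Site 1: calculated 292.5 vs reported 292.5 → residual 0.0 km
  Site 2: calculated 250.7 vs reported 308.2 → residual 57.5 km
  Site 3: calculated 139.2 vs reported 139.3 → residual 0.1 km
  Site 4: calculated 297.9 vs reported 297.9 → residual 0.0 km
Site 1, Site 3, Site 4 are mutually consistent (residuals ≈ 0); Site 2 is off by 57.5 km.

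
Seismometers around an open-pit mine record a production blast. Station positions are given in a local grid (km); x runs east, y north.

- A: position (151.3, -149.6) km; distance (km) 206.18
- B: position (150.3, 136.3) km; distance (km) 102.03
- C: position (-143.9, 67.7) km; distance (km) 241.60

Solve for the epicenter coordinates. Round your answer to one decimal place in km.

Circle about each station: (x − 151.3)² + (y + 149.6)² = 206.18²; (x − 150.3)² + (y − 136.3)² = 102.03²; (x + 143.9)² + (y − 67.7)² = 241.60².
Subtracting the A equation from the B and C equations removes the quadratic terms:
-2.0 x + 571.8 y = 27996.00
-590.4 x + 434.6 y = -35841.72
Solving the 2×2 system: x ≈ 97.0, y ≈ 49.3 km.

97.0 km east, 49.3 km north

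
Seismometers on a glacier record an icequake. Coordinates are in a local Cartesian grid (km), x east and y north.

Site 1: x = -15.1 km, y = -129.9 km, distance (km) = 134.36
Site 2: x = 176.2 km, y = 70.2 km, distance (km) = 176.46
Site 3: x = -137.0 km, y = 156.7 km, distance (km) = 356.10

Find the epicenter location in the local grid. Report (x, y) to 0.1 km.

x ≈ 114.7 km, y ≈ -95.2 km

Circle about each station: (x + 15.1)² + (y + 129.9)² = 134.36²; (x − 176.2)² + (y − 70.2)² = 176.46²; (x + 137.0)² + (y − 156.7)² = 356.10².
Subtracting pairs of circle equations eliminates x²+y² and gives linear equations (the radical axes):
382.6 x + 400.2 y = 5786.94
-243.8 x + 573.2 y = -82532.73
Solving the 2×2 system: x ≈ 114.7, y ≈ -95.2 km.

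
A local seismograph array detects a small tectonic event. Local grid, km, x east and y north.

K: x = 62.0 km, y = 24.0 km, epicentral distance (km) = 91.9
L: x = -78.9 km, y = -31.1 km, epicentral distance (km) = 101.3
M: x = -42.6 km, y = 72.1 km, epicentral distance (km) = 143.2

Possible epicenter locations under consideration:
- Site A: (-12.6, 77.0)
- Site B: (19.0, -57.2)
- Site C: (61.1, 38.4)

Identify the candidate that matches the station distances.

For each candidate, compare |candidate − station| to the reported distance:
Site A: residuals K 0.4, L 25.5, M 112.8 → max 112.8 km
Site B: residuals K 0.0, L 0.0, M 0.0 → max 0.0 km
Site C: residuals K 77.5, L 55.0, M 34.2 → max 77.5 km
Only Site B has all residuals ≈ 0.

Site B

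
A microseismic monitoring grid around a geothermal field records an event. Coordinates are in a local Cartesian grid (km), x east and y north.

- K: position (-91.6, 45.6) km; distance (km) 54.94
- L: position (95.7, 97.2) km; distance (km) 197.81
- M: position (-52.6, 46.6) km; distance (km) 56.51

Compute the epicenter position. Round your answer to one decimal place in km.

-73.0 km east, -6.1 km north

Circle about each station: (x + 91.6)² + (y − 45.6)² = 54.94²; (x − 95.7)² + (y − 97.2)² = 197.81²; (x + 52.6)² + (y − 46.6)² = 56.51².
Subtracting the K equation from the L and M equations removes the quadratic terms:
374.6 x + 103.2 y = -27973.98
78.0 x + 2.0 y = -5706.58
Solving the 2×2 system: x ≈ -73.0, y ≈ -6.1 km.
Check against K (with the unrounded x, y): √((x + 91.6)²+(y − 45.6)²) = 54.91 ≈ 54.94 km. ✓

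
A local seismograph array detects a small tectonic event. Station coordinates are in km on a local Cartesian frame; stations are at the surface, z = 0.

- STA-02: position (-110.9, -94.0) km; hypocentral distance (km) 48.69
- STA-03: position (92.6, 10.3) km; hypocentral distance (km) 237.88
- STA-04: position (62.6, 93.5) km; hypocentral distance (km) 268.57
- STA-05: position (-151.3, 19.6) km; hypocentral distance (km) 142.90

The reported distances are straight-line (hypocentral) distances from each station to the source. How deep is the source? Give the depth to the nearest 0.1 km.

z ≈ 46.4 km

Each station gives a sphere (x−x_i)² + (y−y_i)² + z² = d_i² (stations at z=0).
Subtracting the STA-02 sphere from STA-03 and STA-04: z² cancels, leaving linear equations in x and y:
407.0 x + 208.6 y = -66670.14
347.0 x + 375.0 y = -78232.93
Solving: x ≈ -108.198, y ≈ -108.502 km (keep extra digits for the depth step; rounded: -108.2, -108.5).
Then from the STA-02 sphere: z² = 48.69² − (x + 110.9)² − (y + 94.0)² with x = -108.198, y = -108.502, so z ≈ 46.402 ≈ 46.4 km.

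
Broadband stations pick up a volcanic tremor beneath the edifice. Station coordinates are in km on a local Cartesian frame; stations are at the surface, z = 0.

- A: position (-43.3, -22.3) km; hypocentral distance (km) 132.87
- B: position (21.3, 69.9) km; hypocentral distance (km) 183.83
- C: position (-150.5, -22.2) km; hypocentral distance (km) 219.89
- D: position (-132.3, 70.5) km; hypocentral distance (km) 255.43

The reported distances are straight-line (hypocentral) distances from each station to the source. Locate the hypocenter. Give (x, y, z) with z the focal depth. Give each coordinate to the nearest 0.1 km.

(46.2, -103.8, 54.8)

Each station gives a sphere (x−x_i)² + (y−y_i)² + z² = d_i² (stations at z=0).
Subtracting the A sphere from B and C: z² cancels, leaving linear equations in x and y:
129.2 x + 184.4 y = -13171.51
-214.4 x + 0.2 y = -9926.27
Solving: x ≈ 46.201, y ≈ -103.800 km (keep extra digits for the depth step; rounded: 46.2, -103.8).
Then from the A sphere: z² = 132.87² − (x + 43.3)² − (y + 22.3)² with x = 46.201, y = -103.800, so z ≈ 54.788 ≈ 54.8 km.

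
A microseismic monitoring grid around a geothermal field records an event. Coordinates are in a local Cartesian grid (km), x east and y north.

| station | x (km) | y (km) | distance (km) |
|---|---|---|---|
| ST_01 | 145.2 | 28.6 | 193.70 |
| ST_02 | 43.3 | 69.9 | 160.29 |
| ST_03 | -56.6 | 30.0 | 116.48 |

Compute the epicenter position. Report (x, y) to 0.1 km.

(-15.8, -79.1)

Circle about each station: (x − 145.2)² + (y − 28.6)² = 193.70²; (x − 43.3)² + (y − 69.9)² = 160.29²; (x + 56.6)² + (y − 30.0)² = 116.48².
Subtracting the ST_01 equation from the ST_02 and ST_03 equations removes the quadratic terms:
-203.8 x + 82.6 y = -3313.29
-403.6 x + 2.8 y = 6154.66
Solving the 2×2 system: x ≈ -15.8, y ≈ -79.1 km.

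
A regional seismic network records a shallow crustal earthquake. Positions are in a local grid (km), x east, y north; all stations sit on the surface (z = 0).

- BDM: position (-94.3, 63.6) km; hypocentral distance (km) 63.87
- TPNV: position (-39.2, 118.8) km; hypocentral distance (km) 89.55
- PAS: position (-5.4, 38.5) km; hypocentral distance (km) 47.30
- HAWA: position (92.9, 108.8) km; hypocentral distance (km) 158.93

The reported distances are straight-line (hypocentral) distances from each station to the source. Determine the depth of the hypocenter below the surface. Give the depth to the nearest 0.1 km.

depth ≈ 26.1 km

Each station gives a sphere (x−x_i)² + (y−y_i)² + z² = d_i² (stations at z=0).
Subtracting the BDM sphere from TPNV and PAS: z² cancels, leaving linear equations in x and y:
110.2 x + 110.4 y = -1227.20
177.8 x − 50.2 y = -9583.95
Solving: x ≈ -44.500, y ≈ 33.304 km (keep extra digits for the depth step; rounded: -44.5, 33.3).
Then from the BDM sphere: z² = 63.87² − (x + 94.3)² − (y − 63.6)² with x = -44.500, y = 33.304, so z ≈ 26.105 ≈ 26.1 km.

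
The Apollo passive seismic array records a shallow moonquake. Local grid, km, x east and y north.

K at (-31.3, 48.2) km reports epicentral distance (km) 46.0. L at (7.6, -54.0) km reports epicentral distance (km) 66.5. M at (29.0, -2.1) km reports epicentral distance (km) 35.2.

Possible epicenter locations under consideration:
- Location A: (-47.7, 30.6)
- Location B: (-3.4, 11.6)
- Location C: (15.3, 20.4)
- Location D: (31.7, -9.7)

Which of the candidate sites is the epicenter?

For each candidate, compare |candidate − station| to the reported distance:
Location A: residuals K 21.9, L 34.6, M 48.2 → max 48.2 km
Location B: residuals K 0.0, L 0.0, M 0.0 → max 0.0 km
Location C: residuals K 8.3, L 8.3, M 8.9 → max 8.9 km
Location D: residuals K 39.6, L 16.1, M 27.1 → max 39.6 km
Only Location B has all residuals ≈ 0.

Location B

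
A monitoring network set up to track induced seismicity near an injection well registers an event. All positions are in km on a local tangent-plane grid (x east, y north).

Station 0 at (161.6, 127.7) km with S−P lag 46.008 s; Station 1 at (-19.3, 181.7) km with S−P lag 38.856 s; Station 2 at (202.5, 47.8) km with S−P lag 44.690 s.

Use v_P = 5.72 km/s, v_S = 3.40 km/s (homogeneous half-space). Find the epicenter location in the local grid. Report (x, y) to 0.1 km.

Distance from S−P lag: d = Δt · v_P v_S / (v_P − v_S) = Δt · (5.72·3.40)/(5.72−3.40) ≈ 8.3828·Δt.
So d_Station 0 = 385.67, d_Station 1 = 325.72, d_Station 2 = 374.63 km.
Circle about each station: (x − 161.6)² + (y − 127.7)² = 385.67²; (x + 19.3)² + (y − 181.7)² = 325.72²; (x − 202.5)² + (y − 47.8)² = 374.63².
Subtracting the Station 0 equation from the Station 1 and Station 2 equations removes the quadratic terms:
-361.8 x + 108.0 y = 33613.36
81.8 x − 159.8 y = 9262.95
Solving the 2×2 system: x ≈ -130.1, y ≈ -124.6 km.
Check against Station 0 (with the unrounded x, y): √((x − 161.6)²+(y − 127.7)²) = 385.63 ≈ 385.67 km. ✓

(-130.1, -124.6)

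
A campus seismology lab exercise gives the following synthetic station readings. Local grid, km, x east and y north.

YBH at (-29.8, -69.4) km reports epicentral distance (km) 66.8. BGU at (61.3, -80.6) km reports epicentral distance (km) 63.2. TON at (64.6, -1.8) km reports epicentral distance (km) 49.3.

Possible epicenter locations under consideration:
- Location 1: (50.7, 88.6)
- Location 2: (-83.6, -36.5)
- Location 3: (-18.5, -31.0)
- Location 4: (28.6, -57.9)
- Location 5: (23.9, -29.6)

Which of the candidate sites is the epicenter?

Location 5

For each candidate, compare |candidate − station| to the reported distance:
Location 1: residuals YBH 110.5, BGU 106.3, TON 42.2 → max 110.5 km
Location 2: residuals YBH 3.7, BGU 88.3, TON 102.9 → max 102.9 km
Location 3: residuals YBH 26.8, BGU 30.8, TON 38.8 → max 38.8 km
Location 4: residuals YBH 7.3, BGU 23.4, TON 17.4 → max 23.4 km
Location 5: residuals YBH 0.0, BGU 0.0, TON 0.0 → max 0.0 km
Only Location 5 has all residuals ≈ 0.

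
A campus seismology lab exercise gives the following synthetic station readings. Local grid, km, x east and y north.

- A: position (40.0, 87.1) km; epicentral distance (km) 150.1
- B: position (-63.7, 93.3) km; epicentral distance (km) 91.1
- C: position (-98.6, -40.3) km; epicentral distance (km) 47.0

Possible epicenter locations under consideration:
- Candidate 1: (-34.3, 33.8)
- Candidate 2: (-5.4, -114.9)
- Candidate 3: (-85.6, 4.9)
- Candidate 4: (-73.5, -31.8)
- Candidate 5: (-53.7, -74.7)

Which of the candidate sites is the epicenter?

Candidate 3

For each candidate, compare |candidate − station| to the reported distance:
Candidate 1: residuals A 58.7, B 24.7, C 51.1 → max 58.7 km
Candidate 2: residuals A 56.9, B 125.1, C 72.4 → max 125.1 km
Candidate 3: residuals A 0.0, B 0.0, C 0.0 → max 0.0 km
Candidate 4: residuals A 14.3, B 34.4, C 20.5 → max 34.4 km
Candidate 5: residuals A 36.9, B 77.2, C 9.6 → max 77.2 km
Only Candidate 3 has all residuals ≈ 0.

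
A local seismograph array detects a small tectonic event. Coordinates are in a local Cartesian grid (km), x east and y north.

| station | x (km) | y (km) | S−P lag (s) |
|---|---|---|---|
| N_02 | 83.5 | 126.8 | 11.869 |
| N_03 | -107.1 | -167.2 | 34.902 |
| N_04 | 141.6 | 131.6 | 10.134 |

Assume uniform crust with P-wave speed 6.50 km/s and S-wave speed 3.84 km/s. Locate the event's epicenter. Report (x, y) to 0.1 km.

x ≈ 149.1 km, y ≈ 36.8 km

Distance from S−P lag: d = Δt · v_P v_S / (v_P − v_S) = Δt · (6.50·3.84)/(6.50−3.84) ≈ 9.3835·Δt.
So d_N_02 = 111.37, d_N_03 = 327.50, d_N_04 = 95.09 km.
Circle about each station: (x − 83.5)² + (y − 126.8)² = 111.37²; (x + 107.1)² + (y + 167.2)² = 327.50²; (x − 141.6)² + (y − 131.6)² = 95.09².
Subtracting the N_02 equation from the N_03 and N_04 equations removes the quadratic terms:
-381.2 x − 588.0 y = -78477.21
116.2 x + 9.6 y = 17679.80
Solving the 2×2 system: x ≈ 149.1, y ≈ 36.8 km.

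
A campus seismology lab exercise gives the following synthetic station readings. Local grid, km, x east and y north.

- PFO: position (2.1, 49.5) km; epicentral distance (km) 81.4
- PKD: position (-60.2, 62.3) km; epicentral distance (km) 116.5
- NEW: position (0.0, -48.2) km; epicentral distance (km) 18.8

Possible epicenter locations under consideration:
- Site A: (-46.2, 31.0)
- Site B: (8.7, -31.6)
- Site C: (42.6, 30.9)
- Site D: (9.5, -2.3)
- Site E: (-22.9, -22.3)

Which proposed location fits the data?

For each candidate, compare |candidate − station| to the reported distance:
Site A: residuals PFO 29.7, PKD 82.2, NEW 72.9 → max 82.2 km
Site B: residuals PFO 0.0, PKD 0.0, NEW 0.1 → max 0.1 km
Site C: residuals PFO 36.8, PKD 9.0, NEW 71.0 → max 71.0 km
Site D: residuals PFO 29.1, PKD 21.5, NEW 28.1 → max 29.1 km
Site E: residuals PFO 5.4, PKD 24.0, NEW 15.8 → max 24.0 km
Only Site B has all residuals ≈ 0.

Site B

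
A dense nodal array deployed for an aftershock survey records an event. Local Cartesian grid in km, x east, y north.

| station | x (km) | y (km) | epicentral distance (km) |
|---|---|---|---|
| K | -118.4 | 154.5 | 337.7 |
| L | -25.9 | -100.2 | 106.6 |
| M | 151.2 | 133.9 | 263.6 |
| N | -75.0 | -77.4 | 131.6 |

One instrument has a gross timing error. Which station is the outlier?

N

Solve using three stations at a time. Using K, L, M (subtract circle equations pairwise → linear system) gives (x, y) ≈ (78.9, -119.6).
Distances from that point to each station vs reported:
  K: calculated 337.7 vs reported 337.7 → residual 0.0 km
  L: calculated 106.6 vs reported 106.6 → residual 0.0 km
  M: calculated 263.6 vs reported 263.6 → residual 0.0 km
  N: calculated 159.6 vs reported 131.6 → residual 28.0 km
K, L, M are mutually consistent (residuals ≈ 0); N is off by 28.0 km.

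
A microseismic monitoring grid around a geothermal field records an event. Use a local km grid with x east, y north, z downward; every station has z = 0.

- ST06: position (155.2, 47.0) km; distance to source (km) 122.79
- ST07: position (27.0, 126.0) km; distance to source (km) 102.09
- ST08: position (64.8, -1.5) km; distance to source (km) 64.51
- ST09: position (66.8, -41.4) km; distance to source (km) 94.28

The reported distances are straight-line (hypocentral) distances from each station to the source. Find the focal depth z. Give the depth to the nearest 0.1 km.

Each station gives a sphere (x−x_i)² + (y−y_i)² + z² = d_i² (stations at z=0).
Subtracting the ST06 sphere from ST07 and ST08: z² cancels, leaving linear equations in x and y:
-256.4 x + 158.0 y = -5036.02
-180.8 x − 97.0 y = -11178.91
Solving: x ≈ 42.195, y ≈ 36.599 km (keep extra digits for the depth step; rounded: 42.2, 36.6).
Then from the ST06 sphere: z² = 122.79² − (x − 155.2)² − (y − 47.0)² with x = 42.195, y = 36.599, so z ≈ 46.894 ≈ 46.9 km.

46.9 km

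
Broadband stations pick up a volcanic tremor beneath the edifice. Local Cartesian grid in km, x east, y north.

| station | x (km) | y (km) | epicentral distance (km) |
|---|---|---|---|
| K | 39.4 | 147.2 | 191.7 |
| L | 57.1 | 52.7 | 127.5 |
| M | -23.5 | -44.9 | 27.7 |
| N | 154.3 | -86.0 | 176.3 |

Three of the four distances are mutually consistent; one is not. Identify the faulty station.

N

Solve using three stations at a time. Using K, L, M (subtract circle equations pairwise → linear system) gives (x, y) ≈ (-43.5, -25.7).
Distances from that point to each station vs reported:
  K: calculated 191.7 vs reported 191.7 → residual 0.0 km
  L: calculated 127.5 vs reported 127.5 → residual 0.0 km
  M: calculated 27.7 vs reported 27.7 → residual 0.0 km
  N: calculated 206.8 vs reported 176.3 → residual 30.5 km
K, L, M are mutually consistent (residuals ≈ 0); N is off by 30.5 km.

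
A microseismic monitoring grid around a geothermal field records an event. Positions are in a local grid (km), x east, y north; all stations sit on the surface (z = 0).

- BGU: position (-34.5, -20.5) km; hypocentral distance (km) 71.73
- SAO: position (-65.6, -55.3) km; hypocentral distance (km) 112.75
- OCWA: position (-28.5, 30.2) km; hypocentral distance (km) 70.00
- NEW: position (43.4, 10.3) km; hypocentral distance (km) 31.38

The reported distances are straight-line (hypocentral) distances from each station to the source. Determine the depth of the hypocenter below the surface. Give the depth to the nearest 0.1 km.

z ≈ 26.0 km

Each station gives a sphere (x−x_i)² + (y−y_i)² + z² = d_i² (stations at z=0).
Subtracting the BGU sphere from SAO and OCWA: z² cancels, leaving linear equations in x and y:
-62.2 x − 69.6 y = -1816.42
12.0 x + 101.4 y = 358.98
Solving: x ≈ 29.094, y ≈ 0.097 km (keep extra digits for the depth step; rounded: 29.1, 0.1).
Then from the BGU sphere: z² = 71.73² − (x + 34.5)² − (y + 20.5)² with x = 29.094, y = 0.097, so z ≈ 26.015 ≈ 26.0 km.
Check against NEW (with the unrounded solution): distance 31.39 ≈ 31.38 km. ✓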